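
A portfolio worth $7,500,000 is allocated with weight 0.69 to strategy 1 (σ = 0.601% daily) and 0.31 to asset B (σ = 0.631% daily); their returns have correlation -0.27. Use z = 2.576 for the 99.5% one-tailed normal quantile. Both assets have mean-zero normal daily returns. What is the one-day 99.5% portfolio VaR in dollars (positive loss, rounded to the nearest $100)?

σ_p² = 0.69²·0.601² + 0.31²·0.631² + 2·-0.27·0.69·0.31·0.601·0.631 = 0.1664 (%²).
σ_p = √0.1664 = 0.408%.
VaR = 2.576 × 0.408% = 1.051%; on $7,500,000 that is $78,825.

$78,800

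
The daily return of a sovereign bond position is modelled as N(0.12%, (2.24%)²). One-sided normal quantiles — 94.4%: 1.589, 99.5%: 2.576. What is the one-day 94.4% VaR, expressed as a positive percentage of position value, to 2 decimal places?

VaR = −μ + z·σ = −(0.12%) + 1.589 × 2.24% = 3.439%.

3.44%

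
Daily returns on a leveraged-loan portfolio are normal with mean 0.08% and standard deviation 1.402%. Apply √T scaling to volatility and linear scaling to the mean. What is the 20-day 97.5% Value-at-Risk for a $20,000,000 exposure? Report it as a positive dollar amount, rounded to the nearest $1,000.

$2,138,000

At 97.5%, z = 1.960.
σ_{20d} = 1.402% × √20 = 6.270%; μ_{20d} = 20 × 0.08% = 1.600%.
VaR = −(1.600%) + 1.960 × 6.270% = 10.689%.
On $20,000,000: 0.10689 × $20,000,000 = $2,137,800.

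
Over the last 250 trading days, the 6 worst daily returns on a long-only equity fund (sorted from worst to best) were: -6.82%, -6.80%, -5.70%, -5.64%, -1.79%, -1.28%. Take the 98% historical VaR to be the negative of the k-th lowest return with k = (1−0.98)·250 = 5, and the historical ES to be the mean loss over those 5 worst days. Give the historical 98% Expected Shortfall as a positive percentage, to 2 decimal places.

The 5 worst returns sum to -26.75%.
ES = −(-26.75%) / 5 = 5.35%.

5.35%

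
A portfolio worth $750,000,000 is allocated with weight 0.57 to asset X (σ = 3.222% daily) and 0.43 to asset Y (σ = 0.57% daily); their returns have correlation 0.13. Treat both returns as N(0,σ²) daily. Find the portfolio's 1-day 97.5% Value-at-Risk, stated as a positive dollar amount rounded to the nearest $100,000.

σ_p² = 0.57²·3.222² + 0.43²·0.57² + 2·0.13·0.57·0.43·3.222·0.57 = 3.5500 (%²).
σ_p = √3.5500 = 1.884%.
At 97.5%, z = 1.960.
VaR = 1.960 × 1.884% = 3.693%; on $750,000,000 that is $27,697,500.

$27,700,000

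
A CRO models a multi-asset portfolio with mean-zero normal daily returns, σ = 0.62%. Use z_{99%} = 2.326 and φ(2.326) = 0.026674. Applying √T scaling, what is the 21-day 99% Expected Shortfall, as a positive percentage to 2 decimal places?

σ_{21d} = 0.62% × √21 = 2.841%.
ES multiplier = φ(z)/(1−α) = 0.026674/0.01 = 2.667.
ES = 2.841% × 2.667 = 7.577%.

7.58%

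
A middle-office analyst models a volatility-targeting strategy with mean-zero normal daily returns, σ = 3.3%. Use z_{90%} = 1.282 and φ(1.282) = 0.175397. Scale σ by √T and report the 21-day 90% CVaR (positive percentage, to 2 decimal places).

σ_{21d} = 3.3% × √21 = 15.122%.
ES multiplier = φ(z)/(1−α) = 0.175397/0.1 = 1.754.
ES = 15.122% × 1.754 = 26.524%.

26.52%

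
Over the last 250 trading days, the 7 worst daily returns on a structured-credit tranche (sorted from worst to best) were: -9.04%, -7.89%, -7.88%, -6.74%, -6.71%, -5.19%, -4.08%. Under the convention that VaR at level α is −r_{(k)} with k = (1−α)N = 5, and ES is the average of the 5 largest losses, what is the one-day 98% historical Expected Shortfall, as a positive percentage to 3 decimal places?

7.652%

The 5 worst returns sum to -38.26%.
ES = −(-38.26%) / 5 = 7.652%.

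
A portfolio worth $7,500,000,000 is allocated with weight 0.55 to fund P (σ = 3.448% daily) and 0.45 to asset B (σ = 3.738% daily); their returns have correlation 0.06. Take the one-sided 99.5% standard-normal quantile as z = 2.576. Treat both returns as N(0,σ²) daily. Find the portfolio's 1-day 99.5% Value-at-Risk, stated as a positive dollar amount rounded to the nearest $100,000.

$504,100,000

σ_p² = 0.55²·3.448² + 0.45²·3.738² + 2·0.06·0.55·0.45·3.448·3.738 = 6.8086 (%²).
σ_p = √6.8086 = 2.609%.
VaR = 2.576 × 2.609% = 6.721%; on $7,500,000,000 that is $504,075,000.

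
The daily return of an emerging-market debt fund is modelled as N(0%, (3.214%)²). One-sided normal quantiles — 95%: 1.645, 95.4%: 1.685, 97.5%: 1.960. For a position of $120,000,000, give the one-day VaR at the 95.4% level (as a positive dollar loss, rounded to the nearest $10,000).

$6,500,000

VaR = z·σ = 1.685 × 3.214% = 5.416%.
On $120,000,000: 0.05416 × $120,000,000 = $6,499,200.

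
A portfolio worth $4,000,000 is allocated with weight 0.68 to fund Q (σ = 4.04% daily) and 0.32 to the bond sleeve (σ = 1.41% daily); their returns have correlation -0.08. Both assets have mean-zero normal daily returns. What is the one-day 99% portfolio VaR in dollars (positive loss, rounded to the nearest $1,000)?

$256,000

σ_p² = 0.68²·4.04² + 0.32²·1.41² + 2·-0.08·0.68·0.32·4.04·1.41 = 7.5524 (%²).
σ_p = √7.5524 = 2.748%.
At 99%, z = 2.326.
VaR = 2.326 × 2.748% = 6.392%; on $4,000,000 that is $255,680.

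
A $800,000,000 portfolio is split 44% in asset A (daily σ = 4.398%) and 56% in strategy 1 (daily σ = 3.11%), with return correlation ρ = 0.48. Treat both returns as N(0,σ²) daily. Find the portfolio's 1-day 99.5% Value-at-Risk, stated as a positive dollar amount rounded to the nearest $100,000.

σ_p² = 0.44²·4.398² + 0.56²·3.11² + 2·0.48·0.44·0.56·4.398·3.11 = 10.0133 (%²).
σ_p = √10.0133 = 3.164%.
At 99.5%, z = 2.576.
VaR = 2.576 × 3.164% = 8.150%; on $800,000,000 that is $65,200,000.

$65,200,000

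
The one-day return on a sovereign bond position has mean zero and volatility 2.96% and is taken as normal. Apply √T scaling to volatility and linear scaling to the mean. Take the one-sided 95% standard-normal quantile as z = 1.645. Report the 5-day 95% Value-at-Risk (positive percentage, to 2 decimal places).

10.89%

σ_{5d} = 2.96% × √5 = 6.619%.
VaR = 1.645 × 6.619% = 10.888%.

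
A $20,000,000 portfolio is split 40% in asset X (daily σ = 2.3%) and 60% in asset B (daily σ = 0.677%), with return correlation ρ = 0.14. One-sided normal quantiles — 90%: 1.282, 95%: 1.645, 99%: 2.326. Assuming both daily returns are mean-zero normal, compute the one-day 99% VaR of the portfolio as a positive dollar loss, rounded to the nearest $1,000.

σ_p² = 0.4²·2.3² + 0.6²·0.677² + 2·0.14·0.4·0.6·2.3·0.677 = 1.1160 (%²).
σ_p = √1.1160 = 1.056%.
VaR = 2.326 × 1.056% = 2.456%; on $20,000,000 that is $491,200.

$491,000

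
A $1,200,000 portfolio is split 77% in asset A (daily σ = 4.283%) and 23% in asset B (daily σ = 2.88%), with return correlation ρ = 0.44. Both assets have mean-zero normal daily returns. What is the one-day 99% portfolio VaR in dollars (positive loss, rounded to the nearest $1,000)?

σ_p² = 0.77²·4.283² + 0.23²·2.88² + 2·0.44·0.77·0.23·4.283·2.88 = 13.2374 (%²).
σ_p = √13.2374 = 3.638%.
At 99%, z = 2.326.
VaR = 2.326 × 3.638% = 8.462%; on $1,200,000 that is $101,544.

$102,000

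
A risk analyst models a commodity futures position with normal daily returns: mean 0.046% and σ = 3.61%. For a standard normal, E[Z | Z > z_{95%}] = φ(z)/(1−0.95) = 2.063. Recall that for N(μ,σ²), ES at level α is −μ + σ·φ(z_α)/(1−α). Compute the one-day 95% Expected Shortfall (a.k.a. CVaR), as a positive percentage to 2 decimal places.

ES = −(0.046%) + 3.61% × 2.063 = 7.401%.

7.40%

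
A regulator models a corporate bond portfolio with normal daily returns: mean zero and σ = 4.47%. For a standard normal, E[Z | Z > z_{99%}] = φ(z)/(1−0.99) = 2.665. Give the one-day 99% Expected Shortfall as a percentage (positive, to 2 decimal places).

11.91%

ES = 4.47% × 2.665 = 11.913%.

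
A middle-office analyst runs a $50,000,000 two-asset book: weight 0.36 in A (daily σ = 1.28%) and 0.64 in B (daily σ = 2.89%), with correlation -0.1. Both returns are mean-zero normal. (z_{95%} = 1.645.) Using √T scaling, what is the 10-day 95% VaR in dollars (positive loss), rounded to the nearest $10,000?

σ_p = √(0.36²·1.28² + 0.64²·2.89² + 2·-0.1·0.36·0.64·1.28·2.89) = 1.861%.
σ_{10d} = 1.861% × √10 = 5.885%.
VaR = 1.645 × 5.885% = 9.681%; on $50,000,000 that is $4,840,500.

$4,840,000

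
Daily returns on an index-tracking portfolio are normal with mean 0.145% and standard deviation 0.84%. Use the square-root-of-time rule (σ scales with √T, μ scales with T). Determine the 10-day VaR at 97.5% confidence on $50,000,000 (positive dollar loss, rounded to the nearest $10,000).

At 97.5%, z = 1.960.
σ_{10d} = 0.84% × √10 = 2.656%; μ_{10d} = 10 × 0.145% = 1.450%.
VaR = −(1.450%) + 1.960 × 2.656% = 3.756%.
On $50,000,000: 0.03756 × $50,000,000 = $1,878,000.

$1,880,000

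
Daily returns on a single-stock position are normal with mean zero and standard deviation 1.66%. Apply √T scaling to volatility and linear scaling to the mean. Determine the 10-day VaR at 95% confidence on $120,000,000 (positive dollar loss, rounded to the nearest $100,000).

$10,400,000

At 95%, z = 1.645.
σ_{10d} = 1.66% × √10 = 5.249%.
VaR = 1.645 × 5.249% = 8.635%.
On $120,000,000: 0.08635 × $120,000,000 = $10,362,000.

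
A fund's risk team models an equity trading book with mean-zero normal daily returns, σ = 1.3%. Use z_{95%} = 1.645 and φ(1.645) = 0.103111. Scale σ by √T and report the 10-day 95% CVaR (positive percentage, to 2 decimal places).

σ_{10d} = 1.3% × √10 = 4.111%.
ES multiplier = φ(z)/(1−α) = 0.103111/0.05 = 2.062.
ES = 4.111% × 2.062 = 8.477%.

8.48%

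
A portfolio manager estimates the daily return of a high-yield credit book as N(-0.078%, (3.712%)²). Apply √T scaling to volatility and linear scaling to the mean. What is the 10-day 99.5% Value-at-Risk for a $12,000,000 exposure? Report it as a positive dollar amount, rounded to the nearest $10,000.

At 99.5%, z = 2.576.
σ_{10d} = 3.712% × √10 = 11.738%; μ_{10d} = 10 × -0.078% = -0.780%.
VaR = −(-0.780%) + 2.576 × 11.738% = 31.017%.
On $12,000,000: 0.31017 × $12,000,000 = $3,722,040.

$3,720,000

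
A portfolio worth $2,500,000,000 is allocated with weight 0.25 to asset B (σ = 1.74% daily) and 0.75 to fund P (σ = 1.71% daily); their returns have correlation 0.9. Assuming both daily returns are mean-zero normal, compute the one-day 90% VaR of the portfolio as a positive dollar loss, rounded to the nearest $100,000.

σ_p² = 0.25²·1.74² + 0.75²·1.71² + 2·0.9·0.25·0.75·1.74·1.71 = 2.8382 (%²).
σ_p = √2.8382 = 1.685%.
At 90%, z = 1.282.
VaR = 1.282 × 1.685% = 2.160%; on $2,500,000,000 that is $54,000,000.

$54,000,000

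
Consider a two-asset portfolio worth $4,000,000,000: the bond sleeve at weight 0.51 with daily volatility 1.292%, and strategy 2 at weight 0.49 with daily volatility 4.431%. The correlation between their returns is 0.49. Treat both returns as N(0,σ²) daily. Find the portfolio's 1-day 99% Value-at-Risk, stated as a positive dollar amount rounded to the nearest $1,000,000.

$238,000,000

σ_p² = 0.51²·1.292² + 0.49²·4.431² + 2·0.49·0.51·0.49·1.292·4.431 = 6.5503 (%²).
σ_p = √6.5503 = 2.559%.
At 99%, z = 2.326.
VaR = 2.326 × 2.559% = 5.952%; on $4,000,000,000 that is $238,080,000.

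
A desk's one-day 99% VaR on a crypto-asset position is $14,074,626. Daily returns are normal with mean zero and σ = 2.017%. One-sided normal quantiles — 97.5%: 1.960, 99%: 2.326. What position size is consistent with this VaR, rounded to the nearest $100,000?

VaR as a fraction of value: z·σ = 2.326 × 2.017% = 4.69154%.
Position = $14,074,626 / 0.0469154 = $300,000,000.

$300,000,000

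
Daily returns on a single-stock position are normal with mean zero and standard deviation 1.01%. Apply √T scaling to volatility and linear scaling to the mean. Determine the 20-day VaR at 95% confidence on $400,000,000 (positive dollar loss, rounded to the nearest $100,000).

$29,700,000

At 95%, z = 1.645.
σ_{20d} = 1.01% × √20 = 4.517%.
VaR = 1.645 × 4.517% = 7.430%.
On $400,000,000: 0.07430 × $400,000,000 = $29,720,000.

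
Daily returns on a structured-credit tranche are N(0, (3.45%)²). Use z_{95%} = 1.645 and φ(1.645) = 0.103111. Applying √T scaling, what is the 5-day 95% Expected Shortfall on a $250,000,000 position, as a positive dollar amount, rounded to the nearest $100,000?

σ_{5d} = 3.45% × √5 = 7.714%.
ES multiplier = φ(z)/(1−α) = 0.103111/0.05 = 2.062.
ES = 7.714% × 2.062 = 15.906%; on $250,000,000: $39,765,000.

$39,800,000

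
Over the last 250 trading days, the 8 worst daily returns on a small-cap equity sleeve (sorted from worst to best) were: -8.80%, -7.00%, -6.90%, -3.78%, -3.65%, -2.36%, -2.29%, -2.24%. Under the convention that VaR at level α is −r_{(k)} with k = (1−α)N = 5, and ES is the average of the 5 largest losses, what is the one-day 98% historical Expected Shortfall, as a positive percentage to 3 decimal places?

The 5 worst returns sum to -30.13%.
ES = −(-30.13%) / 5 = 6.026%.

6.026%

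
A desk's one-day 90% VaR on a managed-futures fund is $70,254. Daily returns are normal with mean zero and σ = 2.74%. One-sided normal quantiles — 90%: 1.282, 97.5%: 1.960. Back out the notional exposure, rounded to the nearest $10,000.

VaR as a fraction of value: z·σ = 1.282 × 2.74% = 3.51268%.
Position = $70,254 / 0.0351268 = $2,000,011.

$2,000,000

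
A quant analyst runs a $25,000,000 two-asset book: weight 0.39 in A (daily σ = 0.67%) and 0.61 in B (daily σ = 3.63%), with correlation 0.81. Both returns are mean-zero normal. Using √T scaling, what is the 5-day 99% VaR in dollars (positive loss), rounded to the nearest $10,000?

$3,160,000

σ_p = √(0.39²·0.67² + 0.61²·3.63² + 2·0.81·0.39·0.61·0.67·3.63) = 2.431%.
σ_{5d} = 2.431% × √5 = 5.436%.
z(99%) = 2.326.
VaR = 2.326 × 5.436% = 12.644%; on $25,000,000 that is $3,161,000.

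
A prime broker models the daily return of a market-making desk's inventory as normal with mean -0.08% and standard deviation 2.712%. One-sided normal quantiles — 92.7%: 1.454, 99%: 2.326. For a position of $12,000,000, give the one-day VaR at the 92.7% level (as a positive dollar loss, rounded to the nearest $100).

VaR = −μ + z·σ = −(-0.08%) + 1.454 × 2.712% = 4.023%.
On $12,000,000: 0.04023 × $12,000,000 = $482,760.

$482,800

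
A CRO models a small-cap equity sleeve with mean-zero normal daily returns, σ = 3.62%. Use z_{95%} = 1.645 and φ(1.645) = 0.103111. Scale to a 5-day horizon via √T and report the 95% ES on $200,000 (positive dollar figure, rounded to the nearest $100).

$33,400

σ_{5d} = 3.62% × √5 = 8.095%.
ES multiplier = φ(z)/(1−α) = 0.103111/0.05 = 2.062.
ES = 8.095% × 2.062 = 16.692%; on $200,000: $33,384.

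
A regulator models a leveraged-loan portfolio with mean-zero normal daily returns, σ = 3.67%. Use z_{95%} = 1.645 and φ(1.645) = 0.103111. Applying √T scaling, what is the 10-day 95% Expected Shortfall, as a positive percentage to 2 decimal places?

σ_{10d} = 3.67% × √10 = 11.606%.
ES multiplier = φ(z)/(1−α) = 0.103111/0.05 = 2.062.
ES = 11.606% × 2.062 = 23.932%.

23.93%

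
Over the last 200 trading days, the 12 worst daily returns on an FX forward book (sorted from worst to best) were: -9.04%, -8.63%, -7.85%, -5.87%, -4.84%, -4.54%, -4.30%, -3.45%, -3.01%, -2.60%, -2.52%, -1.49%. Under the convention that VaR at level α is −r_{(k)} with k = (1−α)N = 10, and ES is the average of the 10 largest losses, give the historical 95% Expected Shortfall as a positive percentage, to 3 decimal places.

The 10 worst returns sum to -54.13%.
ES = −(-54.13%) / 10 = 5.413%.

5.413%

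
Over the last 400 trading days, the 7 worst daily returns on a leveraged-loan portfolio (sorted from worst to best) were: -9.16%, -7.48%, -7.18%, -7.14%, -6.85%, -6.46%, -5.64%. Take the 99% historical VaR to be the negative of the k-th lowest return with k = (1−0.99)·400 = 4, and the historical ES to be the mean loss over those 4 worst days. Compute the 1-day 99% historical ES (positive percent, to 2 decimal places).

The 4 worst returns sum to -30.96%.
ES = −(-30.96%) / 4 = 7.74%.

7.74%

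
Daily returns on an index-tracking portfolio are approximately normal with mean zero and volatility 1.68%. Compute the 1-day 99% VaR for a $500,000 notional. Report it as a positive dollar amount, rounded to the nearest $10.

At 99% one-sided, z = 2.326.
VaR = z·σ = 2.326 × 1.68% = 3.908%.
On $500,000: 0.03908 × $500,000 = $19,540.

$19,540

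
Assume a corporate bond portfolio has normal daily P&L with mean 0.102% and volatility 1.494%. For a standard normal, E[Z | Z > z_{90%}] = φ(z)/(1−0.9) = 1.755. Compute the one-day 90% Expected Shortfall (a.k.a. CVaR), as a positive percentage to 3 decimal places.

ES = −(0.102%) + 1.494% × 1.755 = 2.520%.

2.520%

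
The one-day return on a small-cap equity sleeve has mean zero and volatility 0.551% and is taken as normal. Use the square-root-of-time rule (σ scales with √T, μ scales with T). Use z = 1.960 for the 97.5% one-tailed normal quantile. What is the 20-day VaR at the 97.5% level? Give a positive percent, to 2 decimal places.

4.83%

σ_{20d} = 0.551% × √20 = 2.464%.
VaR = 1.960 × 2.464% = 4.829%.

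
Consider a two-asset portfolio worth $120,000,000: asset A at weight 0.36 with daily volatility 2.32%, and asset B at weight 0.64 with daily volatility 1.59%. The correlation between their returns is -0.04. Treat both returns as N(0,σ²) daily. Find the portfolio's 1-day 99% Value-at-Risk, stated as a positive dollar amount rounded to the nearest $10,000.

$3,600,000

σ_p² = 0.36²·2.32² + 0.64²·1.59² + 2·-0.04·0.36·0.64·2.32·1.59 = 1.6651 (%²).
σ_p = √1.6651 = 1.290%.
At 99%, z = 2.326.
VaR = 2.326 × 1.290% = 3.001%; on $120,000,000 that is $3,601,200.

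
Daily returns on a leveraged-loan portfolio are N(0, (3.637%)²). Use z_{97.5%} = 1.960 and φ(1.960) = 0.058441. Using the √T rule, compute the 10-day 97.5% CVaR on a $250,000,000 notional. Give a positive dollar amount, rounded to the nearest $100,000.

$67,200,000

σ_{10d} = 3.637% × √10 = 11.501%.
ES multiplier = φ(z)/(1−α) = 0.058441/0.025 = 2.338.
ES = 11.501% × 2.338 = 26.889%; on $250,000,000: $67,222,500.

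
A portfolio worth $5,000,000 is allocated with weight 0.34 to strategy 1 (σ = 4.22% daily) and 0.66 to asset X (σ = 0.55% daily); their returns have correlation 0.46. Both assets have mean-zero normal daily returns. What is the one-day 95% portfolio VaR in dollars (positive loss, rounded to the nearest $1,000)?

$134,000

σ_p² = 0.34²·4.22² + 0.66²·0.55² + 2·0.46·0.34·0.66·4.22·0.55 = 2.6696 (%²).
σ_p = √2.6696 = 1.634%.
At 95%, z = 1.645.
VaR = 1.645 × 1.634% = 2.688%; on $5,000,000 that is $134,400.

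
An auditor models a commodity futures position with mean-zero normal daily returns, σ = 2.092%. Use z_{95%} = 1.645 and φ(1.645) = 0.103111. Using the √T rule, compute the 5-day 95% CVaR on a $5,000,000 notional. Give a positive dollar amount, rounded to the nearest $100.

σ_{5d} = 2.092% × √5 = 4.678%.
ES multiplier = φ(z)/(1−α) = 0.103111/0.05 = 2.062.
ES = 4.678% × 2.062 = 9.646%; on $5,000,000: $482,300.

$482,300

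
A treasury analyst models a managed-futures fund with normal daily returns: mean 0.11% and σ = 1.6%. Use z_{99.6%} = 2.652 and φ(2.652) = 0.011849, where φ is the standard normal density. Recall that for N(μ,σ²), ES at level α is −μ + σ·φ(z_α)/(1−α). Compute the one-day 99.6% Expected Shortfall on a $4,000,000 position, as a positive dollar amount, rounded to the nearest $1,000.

Tail multiplier: φ(z)/(1−α) = 0.011849 / 0.004 = 2.962.
ES = −(0.11%) + 1.6% × 2.962 = 4.629%.
On $4,000,000: 0.04629 × $4,000,000 = $185,160.

$185,000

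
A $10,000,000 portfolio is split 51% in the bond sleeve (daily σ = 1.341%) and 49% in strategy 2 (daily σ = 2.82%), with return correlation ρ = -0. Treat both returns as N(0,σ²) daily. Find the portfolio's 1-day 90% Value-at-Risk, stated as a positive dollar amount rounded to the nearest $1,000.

σ_p² = 0.51²·1.341² + 0.49²·2.82² + 2·-0·0.51·0.49·1.341·2.82 = 2.3771 (%²).
σ_p = √2.3771 = 1.542%.
At 90%, z = 1.282.
VaR = 1.282 × 1.542% = 1.977%; on $10,000,000 that is $197,700.

$198,000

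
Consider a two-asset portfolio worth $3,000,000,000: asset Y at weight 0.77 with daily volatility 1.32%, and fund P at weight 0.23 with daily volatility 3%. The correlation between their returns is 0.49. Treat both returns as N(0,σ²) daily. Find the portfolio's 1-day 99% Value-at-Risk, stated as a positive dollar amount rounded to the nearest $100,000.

σ_p² = 0.77²·1.32² + 0.23²·3² + 2·0.49·0.77·0.23·1.32·3 = 2.1965 (%²).
σ_p = √2.1965 = 1.482%.
At 99%, z = 2.326.
VaR = 2.326 × 1.482% = 3.447%; on $3,000,000,000 that is $103,410,000.

$103,400,000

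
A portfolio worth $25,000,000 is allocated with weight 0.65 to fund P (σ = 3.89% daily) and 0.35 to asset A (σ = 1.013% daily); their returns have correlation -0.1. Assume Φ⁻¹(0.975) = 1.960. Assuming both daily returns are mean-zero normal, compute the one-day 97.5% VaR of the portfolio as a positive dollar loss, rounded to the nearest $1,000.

σ_p² = 0.65²·3.89² + 0.35²·1.013² + 2·-0.1·0.65·0.35·3.89·1.013 = 6.3397 (%²).
σ_p = √6.3397 = 2.518%.
VaR = 1.960 × 2.518% = 4.935%; on $25,000,000 that is $1,233,750.

$1,234,000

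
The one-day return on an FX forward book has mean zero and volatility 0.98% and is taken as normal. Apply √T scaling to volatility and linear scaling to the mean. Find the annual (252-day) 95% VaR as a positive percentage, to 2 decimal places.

At 95%, z = 1.645.
σ_{252d} = 0.98% × √252 = 15.557%.
VaR = 1.645 × 15.557% = 25.591%.

25.59%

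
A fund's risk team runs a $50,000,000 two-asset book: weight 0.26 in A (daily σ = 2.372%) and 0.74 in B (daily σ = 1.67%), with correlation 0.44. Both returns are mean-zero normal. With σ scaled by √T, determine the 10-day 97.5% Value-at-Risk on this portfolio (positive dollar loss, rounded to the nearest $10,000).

$4,980,000

σ_p = √(0.26²·2.372² + 0.74²·1.67² + 2·0.44·0.26·0.74·2.372·1.67) = 1.606%.
σ_{10d} = 1.606% × √10 = 5.079%.
z(97.5%) = 1.960.
VaR = 1.960 × 5.079% = 9.955%; on $50,000,000 that is $4,977,500.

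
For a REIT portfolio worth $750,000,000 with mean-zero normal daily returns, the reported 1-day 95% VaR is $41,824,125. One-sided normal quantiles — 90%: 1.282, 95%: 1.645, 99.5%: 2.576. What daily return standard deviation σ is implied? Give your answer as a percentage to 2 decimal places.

3.39%

VaR as a fraction: $41,824,125 / $750,000,000 = 5.577%.
σ = VaR / z = 5.577% / 1.645 = 3.390%.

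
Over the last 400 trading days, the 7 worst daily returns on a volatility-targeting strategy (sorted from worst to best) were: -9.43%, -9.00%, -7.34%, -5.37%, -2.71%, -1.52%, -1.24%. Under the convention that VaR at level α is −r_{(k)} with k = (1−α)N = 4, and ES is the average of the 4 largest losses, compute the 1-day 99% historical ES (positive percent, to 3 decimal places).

7.785%

The 4 worst returns sum to -31.14%.
ES = −(-31.14%) / 4 = 7.785%.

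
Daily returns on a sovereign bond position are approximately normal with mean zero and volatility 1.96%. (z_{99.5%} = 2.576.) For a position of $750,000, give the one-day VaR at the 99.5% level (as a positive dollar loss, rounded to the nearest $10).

$37,870

VaR = z·σ = 2.576 × 1.96% = 5.049%.
On $750,000: 0.05049 × $750,000 = $37,868.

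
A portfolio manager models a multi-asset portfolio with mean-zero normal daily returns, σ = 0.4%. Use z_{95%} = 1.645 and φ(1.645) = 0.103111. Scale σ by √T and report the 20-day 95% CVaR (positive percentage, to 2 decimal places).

3.69%

σ_{20d} = 0.4% × √20 = 1.789%.
ES multiplier = φ(z)/(1−α) = 0.103111/0.05 = 2.062.
ES = 1.789% × 2.062 = 3.689%.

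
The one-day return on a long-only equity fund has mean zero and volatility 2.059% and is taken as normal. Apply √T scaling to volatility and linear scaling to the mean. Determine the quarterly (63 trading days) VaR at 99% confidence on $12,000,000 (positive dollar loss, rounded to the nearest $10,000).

$4,560,000

At 99%, z = 2.326.
σ_{63d} = 2.059% × √63 = 16.343%.
VaR = 2.326 × 16.343% = 38.014%.
On $12,000,000: 0.38014 × $12,000,000 = $4,561,680.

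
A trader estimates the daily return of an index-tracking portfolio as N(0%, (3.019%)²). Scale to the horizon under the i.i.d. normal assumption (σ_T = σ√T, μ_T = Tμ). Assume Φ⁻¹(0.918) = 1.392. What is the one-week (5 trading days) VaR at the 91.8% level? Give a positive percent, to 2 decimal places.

σ_{5d} = 3.019% × √5 = 6.751%.
VaR = 1.392 × 6.751% = 9.397%.

9.40%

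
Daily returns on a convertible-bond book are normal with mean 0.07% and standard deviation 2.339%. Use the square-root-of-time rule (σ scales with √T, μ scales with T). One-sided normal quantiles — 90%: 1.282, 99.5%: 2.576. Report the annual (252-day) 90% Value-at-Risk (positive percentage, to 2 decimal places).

29.96%

σ_{252d} = 2.339% × √252 = 37.130%; μ_{252d} = 252 × 0.07% = 17.640%.
VaR = −(17.640%) + 1.282 × 37.130% = 29.961%.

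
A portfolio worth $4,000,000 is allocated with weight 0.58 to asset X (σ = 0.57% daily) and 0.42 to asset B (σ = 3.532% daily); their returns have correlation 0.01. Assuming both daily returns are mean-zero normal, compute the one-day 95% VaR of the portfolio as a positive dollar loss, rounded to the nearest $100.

$100,200

σ_p² = 0.58²·0.57² + 0.42²·3.532² + 2·0.01·0.58·0.42·0.57·3.532 = 2.3197 (%²).
σ_p = √2.3197 = 1.523%.
At 95%, z = 1.645.
VaR = 1.645 × 1.523% = 2.505%; on $4,000,000 that is $100,200.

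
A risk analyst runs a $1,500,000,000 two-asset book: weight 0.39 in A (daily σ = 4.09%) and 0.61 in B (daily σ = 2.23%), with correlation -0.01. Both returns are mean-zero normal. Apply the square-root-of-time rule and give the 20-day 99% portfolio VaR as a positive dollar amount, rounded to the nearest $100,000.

$325,500,000

σ_p = √(0.39²·4.09² + 0.61²·2.23² + 2·-0.01·0.39·0.61·4.09·2.23) = 2.086%.
σ_{20d} = 2.086% × √20 = 9.329%.
z(99%) = 2.326.
VaR = 2.326 × 9.329% = 21.699%; on $1,500,000,000 that is $325,485,000.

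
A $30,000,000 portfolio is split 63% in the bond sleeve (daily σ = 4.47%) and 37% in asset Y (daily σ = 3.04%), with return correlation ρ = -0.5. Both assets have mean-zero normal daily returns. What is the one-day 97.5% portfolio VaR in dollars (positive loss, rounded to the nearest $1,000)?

$1,444,000

σ_p² = 0.63²·4.47² + 0.37²·3.04² + 2·-0.5·0.63·0.37·4.47·3.04 = 6.0280 (%²).
σ_p = √6.0280 = 2.455%.
At 97.5%, z = 1.960.
VaR = 1.960 × 2.455% = 4.812%; on $30,000,000 that is $1,443,600.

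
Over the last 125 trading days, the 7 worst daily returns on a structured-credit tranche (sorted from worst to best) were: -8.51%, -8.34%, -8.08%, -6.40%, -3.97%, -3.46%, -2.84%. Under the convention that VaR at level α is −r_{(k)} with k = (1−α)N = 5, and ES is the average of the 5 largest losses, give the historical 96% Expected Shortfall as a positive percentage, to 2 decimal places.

The 5 worst returns sum to -35.30%.
ES = −(-35.30%) / 5 = 7.06%.

7.06%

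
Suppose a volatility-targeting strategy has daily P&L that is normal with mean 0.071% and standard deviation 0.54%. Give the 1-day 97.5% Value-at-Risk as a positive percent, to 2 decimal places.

0.99%

At 97.5% one-sided, z = 1.960.
VaR = −μ + z·σ = −(0.071%) + 1.960 × 0.54% = 0.987%.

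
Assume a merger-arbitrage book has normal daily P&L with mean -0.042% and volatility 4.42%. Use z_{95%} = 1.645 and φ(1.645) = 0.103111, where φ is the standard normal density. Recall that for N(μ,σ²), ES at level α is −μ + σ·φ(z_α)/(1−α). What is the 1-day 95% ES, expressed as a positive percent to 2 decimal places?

9.16%

Tail multiplier: φ(z)/(1−α) = 0.103111 / 0.05 = 2.062.
ES = −(-0.042%) + 4.42% × 2.062 = 9.156%.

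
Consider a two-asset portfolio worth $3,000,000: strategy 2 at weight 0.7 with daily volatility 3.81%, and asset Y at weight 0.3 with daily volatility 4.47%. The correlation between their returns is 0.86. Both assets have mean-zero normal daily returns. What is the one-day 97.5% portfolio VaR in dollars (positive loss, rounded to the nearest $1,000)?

σ_p² = 0.7²·3.81² + 0.3²·4.47² + 2·0.86·0.7·0.3·3.81·4.47 = 15.0627 (%²).
σ_p = √15.0627 = 3.881%.
At 97.5%, z = 1.960.
VaR = 1.960 × 3.881% = 7.607%; on $3,000,000 that is $228,210.

$228,000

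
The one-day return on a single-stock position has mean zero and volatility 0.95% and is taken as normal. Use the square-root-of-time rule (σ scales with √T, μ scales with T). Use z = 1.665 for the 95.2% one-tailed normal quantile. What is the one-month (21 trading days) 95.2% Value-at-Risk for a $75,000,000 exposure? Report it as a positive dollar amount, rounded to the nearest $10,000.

σ_{21d} = 0.95% × √21 = 4.353%.
VaR = 1.665 × 4.353% = 7.248%.
On $75,000,000: 0.07248 × $75,000,000 = $5,436,000.

$5,440,000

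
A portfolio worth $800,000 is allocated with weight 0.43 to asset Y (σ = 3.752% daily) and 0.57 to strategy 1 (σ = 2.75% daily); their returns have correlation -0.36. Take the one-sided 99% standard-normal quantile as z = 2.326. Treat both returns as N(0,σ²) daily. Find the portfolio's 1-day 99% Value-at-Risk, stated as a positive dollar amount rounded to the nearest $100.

$33,500

σ_p² = 0.43²·3.752² + 0.57²·2.75² + 2·-0.36·0.43·0.57·3.752·2.75 = 3.2391 (%²).
σ_p = √3.2391 = 1.800%.
VaR = 2.326 × 1.800% = 4.187%; on $800,000 that is $33,496.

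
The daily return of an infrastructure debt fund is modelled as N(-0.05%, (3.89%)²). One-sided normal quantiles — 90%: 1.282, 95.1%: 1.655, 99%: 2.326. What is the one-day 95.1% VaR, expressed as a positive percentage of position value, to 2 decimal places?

VaR = −μ + z·σ = −(-0.05%) + 1.655 × 3.89% = 6.488%.

6.49%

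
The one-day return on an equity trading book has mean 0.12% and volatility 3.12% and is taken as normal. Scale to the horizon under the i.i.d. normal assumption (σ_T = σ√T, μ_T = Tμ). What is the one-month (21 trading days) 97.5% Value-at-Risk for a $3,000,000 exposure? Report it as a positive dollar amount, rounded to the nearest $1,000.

At 97.5%, z = 1.960.
σ_{21d} = 3.12% × √21 = 14.298%; μ_{21d} = 21 × 0.12% = 2.520%.
VaR = −(2.520%) + 1.960 × 14.298% = 25.504%.
On $3,000,000: 0.25504 × $3,000,000 = $765,120.

$765,000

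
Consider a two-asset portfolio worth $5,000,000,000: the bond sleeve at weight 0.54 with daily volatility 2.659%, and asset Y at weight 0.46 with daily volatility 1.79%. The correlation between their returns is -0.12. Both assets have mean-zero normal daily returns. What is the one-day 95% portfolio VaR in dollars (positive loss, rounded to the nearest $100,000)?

$128,900,000

σ_p² = 0.54²·2.659² + 0.46²·1.79² + 2·-0.12·0.54·0.46·2.659·1.79 = 2.4559 (%²).
σ_p = √2.4559 = 1.567%.
At 95%, z = 1.645.
VaR = 1.645 × 1.567% = 2.578%; on $5,000,000,000 that is $128,900,000.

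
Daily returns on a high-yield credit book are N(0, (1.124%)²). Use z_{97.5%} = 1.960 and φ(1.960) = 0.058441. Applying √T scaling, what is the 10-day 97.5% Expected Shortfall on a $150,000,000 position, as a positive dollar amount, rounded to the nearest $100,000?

σ_{10d} = 1.124% × √10 = 3.554%.
ES multiplier = φ(z)/(1−α) = 0.058441/0.025 = 2.338.
ES = 3.554% × 2.338 = 8.309%; on $150,000,000: $12,463,500.

$12,500,000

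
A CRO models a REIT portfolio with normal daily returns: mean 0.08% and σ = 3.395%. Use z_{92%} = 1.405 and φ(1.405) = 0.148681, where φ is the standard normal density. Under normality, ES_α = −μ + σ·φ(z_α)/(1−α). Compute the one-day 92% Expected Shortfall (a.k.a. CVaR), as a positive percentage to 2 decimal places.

6.23%

Tail multiplier: φ(z)/(1−α) = 0.148681 / 0.08 = 1.859.
ES = −(0.08%) + 3.395% × 1.859 = 6.231%.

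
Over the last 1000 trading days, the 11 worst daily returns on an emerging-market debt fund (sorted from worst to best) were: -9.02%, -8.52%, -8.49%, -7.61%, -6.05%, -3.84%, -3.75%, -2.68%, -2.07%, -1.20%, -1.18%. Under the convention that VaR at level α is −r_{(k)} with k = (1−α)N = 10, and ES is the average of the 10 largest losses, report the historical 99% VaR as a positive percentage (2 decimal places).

1.20%

k = 10; the 10th lowest return is -1.20%, so VaR = 1.20%.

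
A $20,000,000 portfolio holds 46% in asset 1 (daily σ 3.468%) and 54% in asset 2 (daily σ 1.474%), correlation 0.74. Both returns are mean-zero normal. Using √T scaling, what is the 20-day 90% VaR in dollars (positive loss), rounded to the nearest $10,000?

$2,580,000

σ_p = √(0.46²·3.468² + 0.54²·1.474² + 2·0.74·0.46·0.54·3.468·1.474) = 2.249%.
σ_{20d} = 2.249% × √20 = 10.058%.
z(90%) = 1.282.
VaR = 1.282 × 10.058% = 12.894%; on $20,000,000 that is $2,578,800.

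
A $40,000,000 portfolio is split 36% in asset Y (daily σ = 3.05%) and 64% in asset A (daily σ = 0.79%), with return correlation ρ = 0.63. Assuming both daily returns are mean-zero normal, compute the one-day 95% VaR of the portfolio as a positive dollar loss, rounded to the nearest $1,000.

$967,000

σ_p² = 0.36²·3.05² + 0.64²·0.79² + 2·0.63·0.36·0.64·3.05·0.79 = 2.1607 (%²).
σ_p = √2.1607 = 1.470%.
At 95%, z = 1.645.
VaR = 1.645 × 1.470% = 2.418%; on $40,000,000 that is $967,200.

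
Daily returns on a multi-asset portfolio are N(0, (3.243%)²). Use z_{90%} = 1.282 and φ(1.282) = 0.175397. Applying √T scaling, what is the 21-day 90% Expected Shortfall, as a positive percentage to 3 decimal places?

26.066%

σ_{21d} = 3.243% × √21 = 14.861%.
ES multiplier = φ(z)/(1−α) = 0.175397/0.1 = 1.754.
ES = 14.861% × 1.754 = 26.066%.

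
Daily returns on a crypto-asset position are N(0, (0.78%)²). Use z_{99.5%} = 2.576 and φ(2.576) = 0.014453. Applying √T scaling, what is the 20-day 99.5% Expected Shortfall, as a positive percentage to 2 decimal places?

σ_{20d} = 0.78% × √20 = 3.488%.
ES multiplier = φ(z)/(1−α) = 0.014453/0.005 = 2.891.
ES = 3.488% × 2.891 = 10.084%.

10.08%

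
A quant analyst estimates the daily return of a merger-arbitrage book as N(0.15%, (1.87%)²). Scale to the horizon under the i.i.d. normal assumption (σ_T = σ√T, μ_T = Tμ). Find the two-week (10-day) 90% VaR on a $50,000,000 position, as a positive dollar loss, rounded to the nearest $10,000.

$3,040,000

At 90%, z = 1.282.
σ_{10d} = 1.87% × √10 = 5.913%; μ_{10d} = 10 × 0.15% = 1.500%.
VaR = −(1.500%) + 1.282 × 5.913% = 6.080%.
On $50,000,000: 0.06080 × $50,000,000 = $3,040,000.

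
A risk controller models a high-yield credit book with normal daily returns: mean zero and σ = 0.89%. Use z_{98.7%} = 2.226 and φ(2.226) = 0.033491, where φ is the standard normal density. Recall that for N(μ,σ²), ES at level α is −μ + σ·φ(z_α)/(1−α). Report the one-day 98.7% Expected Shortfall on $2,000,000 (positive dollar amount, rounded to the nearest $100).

Tail multiplier: φ(z)/(1−α) = 0.033491 / 0.013 = 2.576.
ES = 0.89% × 2.576 = 2.293%.
On $2,000,000: 0.02293 × $2,000,000 = $45,860.

$45,900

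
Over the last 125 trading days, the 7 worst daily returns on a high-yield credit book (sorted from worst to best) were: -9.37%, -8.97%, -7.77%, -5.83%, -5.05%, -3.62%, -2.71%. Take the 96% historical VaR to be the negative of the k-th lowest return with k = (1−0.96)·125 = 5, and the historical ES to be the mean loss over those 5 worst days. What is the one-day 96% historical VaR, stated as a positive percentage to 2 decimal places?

k = 5; the 5th lowest return is -5.05%, so VaR = 5.05%.

5.05%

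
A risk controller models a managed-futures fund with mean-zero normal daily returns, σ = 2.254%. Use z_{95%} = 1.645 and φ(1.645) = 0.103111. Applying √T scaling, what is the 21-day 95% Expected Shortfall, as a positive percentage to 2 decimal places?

21.30%

σ_{21d} = 2.254% × √21 = 10.329%.
ES multiplier = φ(z)/(1−α) = 0.103111/0.05 = 2.062.
ES = 10.329% × 2.062 = 21.298%.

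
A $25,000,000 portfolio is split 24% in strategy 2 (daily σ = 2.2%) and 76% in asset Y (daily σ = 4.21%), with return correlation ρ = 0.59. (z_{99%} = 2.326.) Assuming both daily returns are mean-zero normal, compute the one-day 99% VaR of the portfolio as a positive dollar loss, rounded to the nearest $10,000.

$2,060,000

σ_p² = 0.24²·2.2² + 0.76²·4.21² + 2·0.59·0.24·0.76·2.2·4.21 = 12.5097 (%²).
σ_p = √12.5097 = 3.537%.
VaR = 2.326 × 3.537% = 8.227%; on $25,000,000 that is $2,056,750.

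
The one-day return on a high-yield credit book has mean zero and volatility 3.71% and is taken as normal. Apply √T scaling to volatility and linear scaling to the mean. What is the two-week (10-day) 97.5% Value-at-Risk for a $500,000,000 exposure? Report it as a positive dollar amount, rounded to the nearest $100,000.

$115,000,000

At 97.5%, z = 1.960.
σ_{10d} = 3.71% × √10 = 11.732%.
VaR = 1.960 × 11.732% = 22.995%.
On $500,000,000: 0.22995 × $500,000,000 = $114,975,000.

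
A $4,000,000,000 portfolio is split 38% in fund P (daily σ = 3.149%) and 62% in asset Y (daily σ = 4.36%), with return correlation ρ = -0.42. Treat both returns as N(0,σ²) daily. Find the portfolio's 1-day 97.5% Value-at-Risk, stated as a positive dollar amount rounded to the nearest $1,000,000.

$192,000,000

σ_p² = 0.38²·3.149² + 0.62²·4.36² + 2·-0.42·0.38·0.62·3.149·4.36 = 6.0220 (%²).
σ_p = √6.0220 = 2.454%.
At 97.5%, z = 1.960.
VaR = 1.960 × 2.454% = 4.810%; on $4,000,000,000 that is $192,400,000.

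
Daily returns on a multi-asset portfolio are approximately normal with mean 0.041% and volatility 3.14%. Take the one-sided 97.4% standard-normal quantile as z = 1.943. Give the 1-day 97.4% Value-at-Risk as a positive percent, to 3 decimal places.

6.060%

VaR = −μ + z·σ = −(0.041%) + 1.943 × 3.14% = 6.060%.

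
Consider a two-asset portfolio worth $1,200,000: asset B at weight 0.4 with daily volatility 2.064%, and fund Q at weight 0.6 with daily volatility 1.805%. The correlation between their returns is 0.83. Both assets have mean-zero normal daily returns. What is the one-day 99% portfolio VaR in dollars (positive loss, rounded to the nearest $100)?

σ_p² = 0.4²·2.064² + 0.6²·1.805² + 2·0.83·0.4·0.6·2.064·1.805 = 3.3388 (%²).
σ_p = √3.3388 = 1.827%.
At 99%, z = 2.326.
VaR = 2.326 × 1.827% = 4.250%; on $1,200,000 that is $51,000.

$51,000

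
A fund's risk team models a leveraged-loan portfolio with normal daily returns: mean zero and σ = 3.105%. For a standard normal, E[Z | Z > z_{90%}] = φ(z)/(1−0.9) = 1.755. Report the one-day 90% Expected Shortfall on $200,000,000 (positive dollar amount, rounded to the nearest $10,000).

$10,900,000

ES = 3.105% × 1.755 = 5.449%.
On $200,000,000: 0.05449 × $200,000,000 = $10,898,000.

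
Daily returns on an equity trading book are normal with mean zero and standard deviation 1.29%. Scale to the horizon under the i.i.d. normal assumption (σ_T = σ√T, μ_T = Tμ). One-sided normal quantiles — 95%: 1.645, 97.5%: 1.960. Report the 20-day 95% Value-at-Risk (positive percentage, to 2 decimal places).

9.49%

σ_{20d} = 1.29% × √20 = 5.769%.
VaR = 1.645 × 5.769% = 9.490%.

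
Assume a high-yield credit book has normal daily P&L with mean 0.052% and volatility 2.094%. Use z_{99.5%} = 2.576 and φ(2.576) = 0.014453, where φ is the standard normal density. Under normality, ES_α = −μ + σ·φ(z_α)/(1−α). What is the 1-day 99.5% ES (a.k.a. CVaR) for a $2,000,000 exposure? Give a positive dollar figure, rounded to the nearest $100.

Tail multiplier: φ(z)/(1−α) = 0.014453 / 0.005 = 2.891.
ES = −(0.052%) + 2.094% × 2.891 = 6.002%.
On $2,000,000: 0.06002 × $2,000,000 = $120,040.

$120,000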